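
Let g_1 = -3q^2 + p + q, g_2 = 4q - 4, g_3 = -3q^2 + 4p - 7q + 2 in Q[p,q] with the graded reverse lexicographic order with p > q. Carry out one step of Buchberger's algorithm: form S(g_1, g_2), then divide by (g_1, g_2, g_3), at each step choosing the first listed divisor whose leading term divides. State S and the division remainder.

S(g_1, g_2) = -1/3p + 2/3q; remainder on division = -1/3p + 2/3.

lcm(LM(g_1), LM(g_2)) = q^2.
S = (lcm/LT(g_1))·g_1 − (lcm/LT(g_2))·g_2 = -1/3p + 2/3q.
Reduce S modulo (g_1, g_2, g_3) in that order:
  leading term p: no divisor's leading term divides it; move -1/3p to the remainder.
  leading term q: subtract (1/6)·g_2 from 2/3q → 2/3
  leading term 1: no divisor's leading term divides it; move 2/3 to the remainder.
The remainder -1/3p + 2/3 is nonzero, so it would be added as the next basis element.
An S-polynomial is built so that the two leading terms cancel; whether anything survives reduction is exactly the Gröbner-basis criterion.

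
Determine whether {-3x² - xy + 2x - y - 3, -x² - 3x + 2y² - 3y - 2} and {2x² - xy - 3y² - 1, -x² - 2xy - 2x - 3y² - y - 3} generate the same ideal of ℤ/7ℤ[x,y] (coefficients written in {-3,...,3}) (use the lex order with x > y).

No, the ideals differ.

For a fixed monomial order, each ideal has a unique reduced Gröbner basis; comparing bases decides equality.
Buchberger on the first generating set:
f_1 = -3x² - xy + 2x - y - 3, LT = x².
f_2 = -x² - 3x + 2y² - 3y - 2, LT = x².

S(f_1,f_2): lcm = x². S = -2xy + x + 2y² + 2y - 1.
  reduce S modulo (f_1, f_2):
  remainder -2xy + x + 2y² + 2y - 1 ≠ 0; add g_3 = -2xy + x + 2y² + 2y - 1 to the basis.

S(f_1,g_3): lcm = x²y. S = -3x² - xy² - 2xy + 3x - 2y² + y.
  reduce S modulo (f_1, f_2, g_3):
  remainder 2x - y³ - y² + y + 2 ≠ 0; add g_4 = 2x - y³ - y² + y + 2 to the basis.

S(f_1,g_4): lcm = x². S = -3xy³ - 3xy² + xy + 3x - 2y + 1.
  reduce S modulo (f_1, f_2, g_3, g_4):
  remainder -3y⁴ + 2y³ + 1 ≠ 0; add g_5 = -3y⁴ + 2y³ + 1 to the basis.

The other S-polynomials (S(f_2,g_3), S(f_2,g_4), S(g_3,g_4), S(f_1,g_5), S(f_2,g_5), S(g_3,g_5), S(g_4,g_5)) all reduce to 0 modulo the current basis, so we have a Gröbner basis.
Inter-reduce: drop elements whose leading term is divisible by another's, tail-reduce, and make monic.
Reduced Gröbner basis: {x + 3y³ + 3y² - 3y + 1, y⁴ - 3y³ + 2}.

Buchberger on the second generating set:
h_1 = 2x² - xy - 3y² - 1, LT = x².
h_2 = -x² - 2xy - 2x - 3y² - y - 3, LT = x².

S(h_1,h_2): lcm = x². S = xy - 2x - y² - y.
  reduce S modulo (h_1, h_2):
  remainder xy - 2x - y² - y ≠ 0; add k_3 = xy - 2x - y² - y to the basis.

S(h_1,k_3): lcm = x²y. S = 2x² - 3xy² + xy + 2y³ + 3y.
  reduce S modulo (h_1, h_2, k_3):
  remainder -x - y³ + 3y² - y + 1 ≠ 0; add k_4 = -x - y³ + 3y² - y + 1 to the basis.

S(h_1,k_4): lcm = x². S = -xy³ + 3xy² + 2xy + x + 2y² + 3.
  reduce S modulo (h_1, h_2, k_3, k_4):
  remainder -y⁴ - 2y³ - y² + 2y - 2 ≠ 0; add k_5 = -y⁴ - 2y³ - y² + 2y - 2 to the basis.

The other S-polynomials (S(h_2,k_3), S(h_2,k_4), S(k_3,k_4), S(h_1,k_5), S(h_2,k_5), S(k_3,k_5), S(k_4,k_5)) all reduce to 0 modulo the current basis, so we have a Gröbner basis.
Inter-reduce: drop elements whose leading term is divisible by another's, tail-reduce, and make monic.
Reduced Gröbner basis: {x + y³ - 3y² + y - 1, y⁴ + 2y³ + y² - 2y + 2}.

Since the reduced bases disagree, the two ideals are not the same.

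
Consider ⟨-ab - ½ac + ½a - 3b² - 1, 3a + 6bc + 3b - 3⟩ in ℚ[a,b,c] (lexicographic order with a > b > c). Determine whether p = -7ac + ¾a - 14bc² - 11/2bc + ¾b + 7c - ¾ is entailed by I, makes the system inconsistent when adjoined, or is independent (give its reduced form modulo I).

First compute the reduced Gröbner basis of I by Buchberger's algorithm.
f_1 = -ab - ½ac + ½a - 3b² - 1, LT = ab.
f_2 = 3a + 6bc + 3b - 3, LT = a.

S(f_1,f_2): lcm = ab. S = ½ac - ½a - 2b²c + 2b² + b + 1.
  leading term ac: subtract (⅙c)·f_2 from ½ac - ½a - 2b²c + 2b² + b + 1 → -½a - 2b²c + 2b² - bc² - ½bc + b + ½c + 1
  leading term a: subtract (-⅙)·f_2 from -½a - 2b²c + 2b² - bc² - ½bc + b + ½c + 1 → -2b²c + 2b² - bc² + ½bc + 3/2b + ½c + ½
  leading term b²c: no divisor's leading term divides it; move -2b²c to the remainder.
  leading term b²: no divisor's leading term divides it; move 2b² to the remainder.
  leading term bc²: no divisor's leading term divides it; move -bc² to the remainder.
  leading term bc: no divisor's leading term divides it; move ½bc to the remainder.
  leading term b: no divisor's leading term divides it; move 3/2b to the remainder.
  leading term c: no divisor's leading term divides it; move ½c to the remainder.
  leading term 1: no divisor's leading term divides it; move ½ to the remainder.
  remainder -2b²c + 2b² - bc² + ½bc + 3/2b + ½c + ½ ≠ 0; add h_3 = -2b²c + 2b² - bc² + ½bc + 3/2b + ½c + ½ to the basis.

The other S-polynomials (S(f_1,h_3), S(f_2,h_3)) all reduce to 0 modulo the current basis, so we have a Gröbner basis.
Inter-reduce: drop elements whose leading term is divisible by another's, tail-reduce, and make monic.
Reduced Gröbner basis: {a + 2bc + b - 1, b²c - b² + ½bc² - ¼bc - ¾b - ¼c - ¼}.
Label its elements g_1 = a + 2bc + b - 1, g_2 = b²c - b² + ½bc² - ¼bc - ¾b - ¼c - ¼.

Reduce p = -7ac + ¾a - 14bc² - 11/2bc + ¾b + 7c - ¾ modulo G:
  leading term ac: subtract (-7c)·g_1 from -7ac + ¾a - 14bc² - 11/2bc + ¾b + 7c - ¾ → ¾a + 3/2bc + ¾b - ¾
  leading term a: subtract (¾)·g_1 from ¾a + 3/2bc + ¾b - ¾ → 0
  normal form = 0.
Since the normal form is 0, p ∈ I.

-7ac + ¾a - 14bc² - 11/2bc + ¾b + 7c - ¾ lies in I (it reduces to 0).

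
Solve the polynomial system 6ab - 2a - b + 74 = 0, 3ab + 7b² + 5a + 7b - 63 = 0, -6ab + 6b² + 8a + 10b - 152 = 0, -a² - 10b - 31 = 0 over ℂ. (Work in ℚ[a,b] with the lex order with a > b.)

{(3, -4)}

Compute a lex Gröbner basis by Buchberger's algorithm.
f_1 = 6ab - 2a - b + 74, LT = ab.
f_2 = 3ab + 5a + 7b² + 7b - 63, LT = ab.
f_3 = -6ab + 8a + 6b² + 10b - 152, LT = ab.
f_4 = -a² - 10b - 31, LT = a².

S(f_1,f_2): lcm = ab. S = -2a - 7/3b² - 5/2b + 100/3.
  reduce S modulo (f_1, f_2, f_3, f_4):
  remainder -2a - 7/3b² - 5/2b + 100/3 ≠ 0; add h_5 = -2a - 7/3b² - 5/2b + 100/3 to the basis.

S(f_1,f_3): lcm = ab. S = a + b² + 3/2b - 13.
  reduce S modulo (f_1, f_2, f_3, f_4, h_5):
  remainder -⅙b² + ¼b + 11/3 ≠ 0; add h_6 = -⅙b² + ¼b + 11/3 to the basis.

S(f_1,f_4): lcm = a²b. S = -⅓a² - ⅙ab + 37/3a - 10b² - 31b.
  reduce S modulo (f_1, f_2, f_3, f_4, h_5, h_6):
  remainder -2863/36b - 2863/9 ≠ 0; add h_7 = -2863/36b - 2863/9 to the basis.

The other S-polynomials (S(f_2,f_3), S(f_2,f_4), S(f_3,f_4), S(f_1,h_5), S(f_2,h_5), S(f_3,h_5), S(f_4,h_5), S(f_1,h_6), S(f_2,h_6), S(f_3,h_6), S(f_4,h_6), S(h_5,h_6), S(f_1,h_7), S(f_2,h_7), S(f_3,h_7), S(f_4,h_7), S(h_5,h_7), S(h_6,h_7)) all reduce to 0 modulo the current basis, so we have a Gröbner basis.
Inter-reduce: drop elements whose leading term is divisible by another's, tail-reduce, and make monic.
Reduced Gröbner basis: {a - 3, b + 4}.

The lex basis is triangular: the last element involves only b. Solving b + 4 = 0 gives b ∈ {-4}; substituting each value into the earlier elements determines the remaining variables.
  b = -4: the earlier basis element becomes a - 3 = 0, giving a = 3 — point (3, -4).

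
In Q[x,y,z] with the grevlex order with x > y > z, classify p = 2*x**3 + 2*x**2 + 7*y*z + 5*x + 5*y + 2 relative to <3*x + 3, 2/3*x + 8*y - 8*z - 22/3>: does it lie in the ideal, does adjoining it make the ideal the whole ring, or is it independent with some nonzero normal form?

First compute the reduced Gröbner basis of I by Buchberger's algorithm.
f_1 = 3*x + 3, LT = x.
f_2 = 2/3*x + 8*y - 8*z - 22/3, LT = x.

S(f_1,f_2): lcm = x. S = -12*y + 12*z + 12.
  reduce S modulo (f_1, f_2):
  remainder -12*y + 12*z + 12 ≠ 0; add h_3 = -12*y + 12*z + 12 to the basis.

The other S-polynomials (S(f_1,h_3), S(f_2,h_3)) all reduce to 0 modulo the current basis, so we have a Gröbner basis.
Inter-reduce: drop elements whose leading term is divisible by another's, tail-reduce, and make monic.
Reduced Gröbner basis: {x + 1, y - z - 1}.
Label its elements g_1 = x + 1, g_2 = y - z - 1.

Reduce p = 2*x**3 + 2*x**2 + 7*y*z + 5*x + 5*y + 2 modulo G:
  leading term x**3: subtract (2*x**2)·g_1 from 2*x**3 + 2*x**2 + 7*y*z + 5*x + 5*y + 2 → 7*y*z + 5*x + 5*y + 2
  leading term y*z: subtract (7*z)·g_2 from 7*y*z + 5*x + 5*y + 2 → 7*z**2 + 5*x + 5*y + 7*z + 2
  leading term z**2: no divisor's leading term divides it; move 7*z**2 to the remainder.
  leading term x: subtract (5)·g_1 from 5*x + 5*y + 7*z + 2 → 5*y + 7*z - 3
  leading term y: subtract (5)·g_2 from 5*y + 7*z - 3 → 12*z + 2
  leading term z: no divisor's leading term divides it; move 12*z to the remainder.
  leading term 1: no divisor's leading term divides it; move 2 to the remainder.
  normal form = 7*z**2 + 12*z + 2.
The normal form is nonzero, so p ∉ I. Since p minus its normal form lies in I, I + (p) = I + (r) where r = 7*z**2 + 12*z + 2; decide whether this ideal is the whole ring.
Run Buchberger on G together with r (pairs among the g_i already reduce to 0 since G is a Gröbner basis):
g_1 = x + 1, LT = x.
g_2 = y - z - 1, LT = y.
r = 7*z**2 + 12*z + 2, LT = z**2.

The S-polynomials (S(g_1,g_2), S(g_1,r), S(g_2,r)) all reduce to 0 modulo the current basis, so we have a Gröbner basis.
Inter-reduce: drop elements whose leading term is divisible by another's, tail-reduce, and make monic.
Reduced Gröbner basis: {z**2 + 12/7*z + 2/7, x + 1, y - z - 1}.
The reduced Gröbner basis of I + (p) is {z**2 + 12/7*z + 2/7, x + 1, y - z - 1} ≠ {1}, a proper ideal, so the enlarged system stays consistent: p is independent of I, with normal form 7*z**2 + 12*z + 2.

Ideal membership is decidable via reduction modulo a Gröbner basis.

2*x**3 + 2*x**2 + 7*y*z + 5*x + 5*y + 2 is independent of I; its normal form modulo I is 7*z**2 + 12*z + 2.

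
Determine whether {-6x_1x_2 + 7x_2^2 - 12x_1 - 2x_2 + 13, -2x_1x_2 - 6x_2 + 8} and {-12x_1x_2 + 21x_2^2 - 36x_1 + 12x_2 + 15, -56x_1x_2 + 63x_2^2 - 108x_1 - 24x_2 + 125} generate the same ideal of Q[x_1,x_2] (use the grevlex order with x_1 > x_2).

Equality of ideals is decidable: compute both reduced Gröbner bases (unique for the ordering) and check whether they agree.
Buchberger on the first generating set:
f_1 = -6x_1x_2 + 7x_2^2 - 12x_1 - 2x_2 + 13, LT = x_1x_2.
f_2 = -2x_1x_2 - 6x_2 + 8, LT = x_1x_2.

S(f_1,f_2): lcm = x_1x_2. S = -7/6x_2^2 + 2x_1 - 8/3x_2 + 11/6.
  reduce S modulo (f_1, f_2):
  remainder -7/6x_2^2 + 2x_1 - 8/3x_2 + 11/6 ≠ 0; add g_3 = -7/6x_2^2 + 2x_1 - 8/3x_2 + 11/6 to the basis.

S(f_1,g_3): lcm = x_1x_2^2. S = -7/6x_2^3 + 12/7x_1^2 - 2/7x_1x_2 + 1/3x_2^2 + 11/7x_1 - 13/6x_2.
  reduce S modulo (f_1, f_2, g_3):
  remainder 12/7x_1^2 + 47/7x_1 - 4x_2 - 31/7 ≠ 0; add g_4 = 12/7x_1^2 + 47/7x_1 - 4x_2 - 31/7 to the basis.

The other S-polynomials (S(f_2,g_3), S(f_1,g_4), S(f_2,g_4), S(g_3,g_4)) all reduce to 0 modulo the current basis, so we have a Gröbner basis.
Inter-reduce: drop elements whose leading term is divisible by another's, tail-reduce, and make monic.
Reduced Gröbner basis: {x_1^2 + 47/12x_1 - 7/3x_2 - 31/12, x_1x_2 + 3x_2 - 4, x_2^2 - 12/7x_1 + 16/7x_2 - 11/7}.

Buchberger on the second generating set:
h_1 = -12x_1x_2 + 21x_2^2 - 36x_1 + 12x_2 + 15, LT = x_1x_2.
h_2 = -56x_1x_2 + 63x_2^2 - 108x_1 - 24x_2 + 125, LT = x_1x_2.

S(h_1,h_2): lcm = x_1x_2. S = -5/8x_2^2 + 15/14x_1 - 10/7x_2 + 55/56.
  reduce S modulo (h_1, h_2):
  remainder -5/8x_2^2 + 15/14x_1 - 10/7x_2 + 55/56 ≠ 0; add k_3 = -5/8x_2^2 + 15/14x_1 - 10/7x_2 + 55/56 to the basis.

S(h_1,k_3): lcm = x_1x_2^2. S = -7/4x_2^3 + 12/7x_1^2 + 5/7x_1x_2 - x_2^2 + 11/7x_1 - 5/4x_2.
  reduce S modulo (h_1, h_2, k_3):
  remainder 12/7x_1^2 + 47/7x_1 - 4x_2 - 31/7 ≠ 0; add k_4 = 12/7x_1^2 + 47/7x_1 - 4x_2 - 31/7 to the basis.

The other S-polynomials (S(h_2,k_3), S(h_1,k_4), S(h_2,k_4), S(k_3,k_4)) all reduce to 0 modulo the current basis, so we have a Gröbner basis.
Inter-reduce: drop elements whose leading term is divisible by another's, tail-reduce, and make monic.
Reduced Gröbner basis: {x_1^2 + 47/12x_1 - 7/3x_2 - 31/12, x_1x_2 + 3x_2 - 4, x_2^2 - 12/7x_1 + 16/7x_2 - 11/7}.

Same reduced basis, so the two generating sets span the same ideal.

Yes, the ideals are equal.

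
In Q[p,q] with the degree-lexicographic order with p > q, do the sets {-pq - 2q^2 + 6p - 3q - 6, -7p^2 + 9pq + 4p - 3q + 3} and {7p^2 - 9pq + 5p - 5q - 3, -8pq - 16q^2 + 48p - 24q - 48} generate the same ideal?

Since reduced Gröbner bases are canonical representatives of ideals under a given ordering, it suffices to compute and compare them.
Buchberger on the first generating set:
f_1 = -pq - 2q^2 + 6p - 3q - 6, LT = pq.
f_2 = -7p^2 + 9pq + 4p - 3q + 3, LT = p^2.

S(f_1,f_2): lcm = p^2q. S = 23/7pq^2 - 6p^2 + 25/7pq - 3/7q^2 + 6p + 3/7q.
  leading term pq^2: subtract (-23/7q)·f_1 from 23/7pq^2 - 6p^2 + 25/7pq - 3/7q^2 + 6p + 3/7q → -46/7q^3 - 6p^2 + 163/7pq - 72/7q^2 + 6p - 135/7q
  leading term q^3: no divisor's leading term divides it; move -46/7q^3 to the remainder.
  leading term p^2: subtract (6/7)·f_2 from -6p^2 + 163/7pq - 72/7q^2 + 6p - 135/7q → 109/7pq - 72/7q^2 + 18/7p - 117/7q - 18/7
  leading term pq: subtract (-109/7)·f_1 from 109/7pq - 72/7q^2 + 18/7p - 117/7q - 18/7 → -290/7q^2 + 96p - 444/7q - 96
  leading term q^2: no divisor's leading term divides it; move -290/7q^2 to the remainder.
  leading term p: no divisor's leading term divides it; move 96p to the remainder.
  leading term q: no divisor's leading term divides it; move -444/7q to the remainder.
  leading term 1: no divisor's leading term divides it; move -96 to the remainder.
  remainder -46/7q^3 - 290/7q^2 + 96p - 444/7q - 96 ≠ 0; add g_3 = -46/7q^3 - 290/7q^2 + 96p - 444/7q - 96 to the basis.

S(f_1,g_3): lcm = pq^3. S = 2q^4 - 283/23pq^2 + 3q^3 + 336/23p^2 - 222/23pq + 6q^2 - 336/23p.
  leading term q^4: subtract (-7/23q)·g_3 from 2q^4 - 283/23pq^2 + 3q^3 + 336/23p^2 - 222/23pq + 6q^2 - 336/23p → -283/23pq^2 - 221/23q^3 + 336/23p^2 + 450/23pq - 306/23q^2 - 336/23p - 672/23q
  leading term pq^2: subtract (283/23q)·f_1 from -283/23pq^2 - 221/23q^3 + 336/23p^2 + 450/23pq - 306/23q^2 - 336/23p - 672/23q → 15q^3 + 336/23p^2 - 1248/23pq + 543/23q^2 - 336/23p + 1026/23q
  leading term q^3: subtract (-105/46)·g_3 from 15q^3 + 336/23p^2 - 1248/23pq + 543/23q^2 - 336/23p + 1026/23q → 336/23p^2 - 1248/23pq - 1632/23q^2 + 4704/23p - 2304/23q - 5040/23
  leading term p^2: subtract (-48/23)·f_2 from 336/23p^2 - 1248/23pq - 1632/23q^2 + 4704/23p - 2304/23q - 5040/23 → -816/23pq - 1632/23q^2 + 4896/23p - 2448/23q - 4896/23
  leading term pq: subtract (816/23)·f_1 from -816/23pq - 1632/23q^2 + 4896/23p - 2448/23q - 4896/23 → 0
  remainder 0.

S(f_2,g_3): leading monomials are coprime, so the S-polynomial reduces to 0 (Buchberger's first criterion).
Every S-polynomial of the final basis reduces to 0, so we have a Gröbner basis.
Inter-reduce: drop elements whose leading term is divisible by another's, tail-reduce, and make monic.
Reduced Gröbner basis: {q^3 + 145/23q^2 - 336/23p + 222/23q + 336/23, p^2 + 18/7q^2 - 58/7p + 30/7q + 51/7, pq + 2q^2 - 6p + 3q + 6}.

Buchberger on the second generating set:
h_1 = 7p^2 - 9pq + 5p - 5q - 3, LT = p^2.
h_2 = -8pq - 16q^2 + 48p - 24q - 48, LT = pq.

S(h_1,h_2): lcm = p^2q. S = -23/7pq^2 + 6p^2 - 16/7pq - 5/7q^2 - 6p - 3/7q.
  leading term pq^2: subtract (23/56q)·h_2 from -23/7pq^2 + 6p^2 - 16/7pq - 5/7q^2 - 6p - 3/7q → 46/7q^3 + 6p^2 - 22pq + 64/7q^2 - 6p + 135/7q
  leading term q^3: no divisor's leading term divides it; move 46/7q^3 to the remainder.
  leading term p^2: subtract (6/7)·h_1 from 6p^2 - 22pq + 64/7q^2 - 6p + 135/7q → -100/7pq + 64/7q^2 - 72/7p + 165/7q + 18/7
  leading term pq: subtract (25/14)·h_2 from -100/7pq + 64/7q^2 - 72/7p + 165/7q + 18/7 → 264/7q^2 - 96p + 465/7q + 618/7
  leading term q^2: no divisor's leading term divides it; move 264/7q^2 to the remainder.
  leading term p: no divisor's leading term divides it; move -96p to the remainder.
  leading term q: no divisor's leading term divides it; move 465/7q to the remainder.
  leading term 1: no divisor's leading term divides it; move 618/7 to the remainder.
  remainder 46/7q^3 + 264/7q^2 - 96p + 465/7q + 618/7 ≠ 0; add k_3 = 46/7q^3 + 264/7q^2 - 96p + 465/7q + 618/7 to the basis.

S(h_1,k_3): leading monomials are coprime, so the S-polynomial reduces to 0 (Buchberger's first criterion).
S(h_2,k_3): lcm = pq^3. S = 2q^4 - 270/23pq^2 + 3q^3 + 336/23p^2 - 465/46pq + 6q^2 - 309/23p.
  leading term q^4: subtract (7/23q)·k_3 from 2q^4 - 270/23pq^2 + 3q^3 + 336/23p^2 - 465/46pq + 6q^2 - 309/23p → -270/23pq^2 - 195/23q^3 + 336/23p^2 + 879/46pq - 327/23q^2 - 309/23p - 618/23q
  leading term pq^2: subtract (135/92q)·h_2 from -270/23pq^2 - 195/23q^3 + 336/23p^2 + 879/46pq - 327/23q^2 - 309/23p - 618/23q → 15q^3 + 336/23p^2 - 2361/46pq + 21q^2 - 309/23p + 1002/23q
  leading term q^3: subtract (105/46)·k_3 from 15q^3 + 336/23p^2 - 2361/46pq + 21q^2 - 309/23p + 1002/23q → 336/23p^2 - 2361/46pq - 1497/23q^2 + 4731/23p - 4971/46q - 4635/23
  leading term p^2: subtract (48/23)·h_1 from 336/23p^2 - 2361/46pq - 1497/23q^2 + 4731/23p - 4971/46q - 4635/23 → -1497/46pq - 1497/23q^2 + 4491/23p - 4491/46q - 4491/23
  leading term pq: subtract (1497/368)·h_2 from -1497/46pq - 1497/23q^2 + 4491/23p - 4491/46q - 4491/23 → 0
  remainder 0.

Every S-polynomial of the final basis reduces to 0, so we have a Gröbner basis.
Inter-reduce: drop elements whose leading term is divisible by another's, tail-reduce, and make monic.
Reduced Gröbner basis: {q^3 + 132/23q^2 - 336/23p + 465/46q + 309/23, p^2 + 18/7q^2 - 7p + 22/7q + 51/7, pq + 2q^2 - 6p + 3q + 6}.

These differ, so the ideals are not equal.
The same test decides containment: I ⊆ J iff every generator of I reduces to 0 modulo a Gröbner basis of J.

No, the ideals differ.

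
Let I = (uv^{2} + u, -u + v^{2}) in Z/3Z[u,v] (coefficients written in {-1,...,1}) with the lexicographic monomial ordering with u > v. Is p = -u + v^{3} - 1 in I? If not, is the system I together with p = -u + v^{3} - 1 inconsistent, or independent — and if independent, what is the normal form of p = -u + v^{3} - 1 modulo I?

Adjoining -u + v^{3} - 1 makes the ideal the whole ring: the system is inconsistent.

First compute the reduced Gröbner basis of I by Buchberger's algorithm.
f_1 = uv^{2} + u, LT = uv^{2}.
f_2 = -u + v^{2}, LT = u.

S(f_1,f_2): lcm = uv^{2}. S = u + v^{4}.
  leading term u: subtract (-1)·f_2 from u + v^{4} → v^{4} + v^{2}
  leading term v^{4}: no divisor's leading term divides it; move v^{4} to the remainder.
  leading term v^{2}: no divisor's leading term divides it; move v^{2} to the remainder.
  remainder v^{4} + v^{2} ≠ 0; add h_3 = v^{4} + v^{2} to the basis.

The other S-polynomials (S(f_1,h_3), S(f_2,h_3)) all reduce to 0 modulo the current basis, so we have a Gröbner basis.
Inter-reduce: drop elements whose leading term is divisible by another's, tail-reduce, and make monic.
Reduced Gröbner basis: {u - v^{2}, v^{4} + v^{2}}.
Label its elements g_1 = u - v^{2}, g_2 = v^{4} + v^{2}.

Reduce p = -u + v^{3} - 1 modulo G:
  leading term u: subtract (-1)·g_1 from -u + v^{3} - 1 → v^{3} - v^{2} - 1
  leading term v^{3}: no divisor's leading term divides it; move v^{3} to the remainder.
  leading term v^{2}: no divisor's leading term divides it; move -v^{2} to the remainder.
  leading term 1: no divisor's leading term divides it; move -1 to the remainder.
  normal form = v^{3} - v^{2} - 1.
The normal form is nonzero, so p ∉ I. Since p minus its normal form lies in I, I + (p) = I + (r) where r = v^{3} - v^{2} - 1; decide whether this ideal is the whole ring.
Run Buchberger on G together with r (pairs among the g_i already reduce to 0 since G is a Gröbner basis):
g_1 = u - v^{2}, LT = u.
g_2 = v^{4} + v^{2}, LT = v^{4}.
r = v^{3} - v^{2} - 1, LT = v^{3}.

S(g_2,r): lcm = v^{4}. S = v^{3} + v^{2} + v.
  leading term v^{3}: subtract (1)·r from v^{3} + v^{2} + v → -v^{2} + v + 1
  leading term v^{2}: no divisor's leading term divides it; move -v^{2} to the remainder.
  leading term v: no divisor's leading term divides it; move v to the remainder.
  leading term 1: no divisor's leading term divides it; move 1 to the remainder.
  remainder -v^{2} + v + 1 ≠ 0; add m_4 = -v^{2} + v + 1 to the basis.

S(g_2,m_4): lcm = v^{4}. S = v^{3} - v^{2}.
  leading term v^{3}: subtract (1)·r from v^{3} - v^{2} → 1
  leading term 1: no divisor's leading term divides it; move 1 to the remainder.
  remainder 1 ≠ 0; add m_5 = 1 to the basis.

The other S-polynomials (S(g_1,g_2), S(g_1,r), S(g_1,m_4), S(r,m_4), S(g_1,m_5), S(g_2,m_5), S(r,m_5), S(m_4,m_5)) all reduce to 0 modulo the current basis, so we have a Gröbner basis.
Inter-reduce: drop elements whose leading term is divisible by another's, tail-reduce, and make monic.
Reduced Gröbner basis: {1}.
The reduced Gröbner basis of I + (p) is {1}: the ideal is the whole ring, so the enlarged system has no common solution — adjoining p is inconsistent.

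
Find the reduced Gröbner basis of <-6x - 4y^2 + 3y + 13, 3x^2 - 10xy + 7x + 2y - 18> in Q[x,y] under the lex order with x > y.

f_1 = -6x - 4y^2 + 3y + 13, LT = x.
f_2 = 3x^2 - 10xy + 7x + 2y - 18, LT = x^2.

S(f_1,f_2): lcm = x^2. S = 2/3xy^2 + 17/6xy - 9/2x - 2/3y + 6.
  reduce S modulo (f_1, f_2):
  remainder -4/9y^4 - 14/9y^3 + 211/36y^2 + 29/9y - 15/4 ≠ 0; add g_3 = -4/9y^4 - 14/9y^3 + 211/36y^2 + 29/9y - 15/4 to the basis.

The other S-polynomials (S(f_1,g_3), S(f_2,g_3)) all reduce to 0 modulo the current basis, so we have a Gröbner basis.
Inter-reduce: drop elements whose leading term is divisible by another's, tail-reduce, and make monic.

G = {x + 2/3y^2 - 1/2y - 13/6, y^4 + 7/2y^3 - 211/16y^2 - 29/4y + 135/16}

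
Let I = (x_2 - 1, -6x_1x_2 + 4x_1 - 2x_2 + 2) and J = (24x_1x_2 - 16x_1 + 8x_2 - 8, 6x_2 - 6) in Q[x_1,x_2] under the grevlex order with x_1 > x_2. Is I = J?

Yes, the ideals are equal.

For a fixed monomial order, each ideal has a unique reduced Gröbner basis; comparing bases decides equality.
Buchberger on the first generating set:
f_1 = x_2 - 1, LT = x_2.
f_2 = -6x_1x_2 + 4x_1 - 2x_2 + 2, LT = x_1x_2.

S(f_1,f_2): lcm = x_1x_2. S = -\tfrac{1}{3}x_1 - \tfrac{1}{3}x_2 + \tfrac{1}{3}.
  leading term x_1: no divisor's leading term divides it; move -\tfrac{1}{3}x_1 to the remainder.
  leading term x_2: subtract (-\tfrac{1}{3})·f_1 from -\tfrac{1}{3}x_2 + \tfrac{1}{3} → 0
  remainder -\tfrac{1}{3}x_1 ≠ 0; add g_3 = -\tfrac{1}{3}x_1 to the basis.

The other S-polynomials (S(f_1,g_3), S(f_2,g_3)) all reduce to 0 modulo the current basis, so we have a Gröbner basis.
Inter-reduce: drop elements whose leading term is divisible by another's, tail-reduce, and make monic.
Reduced Gröbner basis: {x_1, x_2 - 1}.

Buchberger on the second generating set:
h_1 = 24x_1x_2 - 16x_1 + 8x_2 - 8, LT = x_1x_2.
h_2 = 6x_2 - 6, LT = x_2.

S(h_1,h_2): lcm = x_1x_2. S = \tfrac{1}{3}x_1 + \tfrac{1}{3}x_2 - \tfrac{1}{3}.
  leading term x_1: no divisor's leading term divides it; move \tfrac{1}{3}x_1 to the remainder.
  leading term x_2: subtract (\tfrac{1}{18})·h_2 from \tfrac{1}{3}x_2 - \tfrac{1}{3} → 0
  remainder \tfrac{1}{3}x_1 ≠ 0; add k_3 = \tfrac{1}{3}x_1 to the basis.

The other S-polynomials (S(h_1,k_3), S(h_2,k_3)) all reduce to 0 modulo the current basis, so we have a Gröbner basis.
Inter-reduce: drop elements whose leading term is divisible by another's, tail-reduce, and make monic.
Reduced Gröbner basis: {x_1, x_2 - 1}.

The two bases agree; hence the ideals are identical.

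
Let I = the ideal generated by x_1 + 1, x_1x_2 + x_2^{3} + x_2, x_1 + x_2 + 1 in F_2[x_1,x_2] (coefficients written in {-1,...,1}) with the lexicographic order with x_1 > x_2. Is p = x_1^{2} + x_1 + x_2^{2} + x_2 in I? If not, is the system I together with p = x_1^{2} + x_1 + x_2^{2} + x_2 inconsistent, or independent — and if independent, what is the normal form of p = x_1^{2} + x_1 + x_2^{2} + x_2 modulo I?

x_1^{2} + x_1 + x_2^{2} + x_2 lies in I (it reduces to 0).

First compute the reduced Gröbner basis of I by Buchberger's algorithm.
f_1 = x_1 + 1, LT = x_1.
f_2 = x_1x_2 + x_2^{3} + x_2, LT = x_1x_2.
f_3 = x_1 + x_2 + 1, LT = x_1.

S(f_1,f_2): lcm = x_1x_2. S = x_2^{3}.
  leading term x_2^{3}: no divisor's leading term divides it; move x_2^{3} to the remainder.
  remainder x_2^{3} ≠ 0; add h_4 = x_2^{3} to the basis.

S(f_1,f_3): lcm = x_1. S = x_2.
  leading term x_2: no divisor's leading term divides it; move x_2 to the remainder.
  remainder x_2 ≠ 0; add h_5 = x_2 to the basis.

The other S-polynomials (S(f_2,f_3), S(f_1,h_4), S(f_2,h_4), S(f_3,h_4), S(f_1,h_5), S(f_2,h_5), S(f_3,h_5), S(h_4,h_5)) all reduce to 0 modulo the current basis, so we have a Gröbner basis.
Inter-reduce: drop elements whose leading term is divisible by another's, tail-reduce, and make monic.
Reduced Gröbner basis: {x_1 + 1, x_2}.
Label its elements g_1 = x_1 + 1, g_2 = x_2.

Reduce p = x_1^{2} + x_1 + x_2^{2} + x_2 modulo G:
  leading term x_1^{2}: subtract (x_1)·g_1 from x_1^{2} + x_1 + x_2^{2} + x_2 → x_2^{2} + x_2
  leading term x_2^{2}: subtract (x_2)·g_2 from x_2^{2} + x_2 → x_2
  leading term x_2: subtract (1)·g_2 from x_2 → 0
  normal form = 0.
Since the normal form is 0, p ∈ I.

Ideal membership is decidable via reduction modulo a Gröbner basis.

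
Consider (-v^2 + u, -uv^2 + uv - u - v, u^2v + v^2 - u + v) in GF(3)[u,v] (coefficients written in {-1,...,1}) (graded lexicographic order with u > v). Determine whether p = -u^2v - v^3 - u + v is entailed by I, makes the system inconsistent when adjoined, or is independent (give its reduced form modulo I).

First compute the reduced Gröbner basis of I by Buchberger's algorithm.
f_1 = -v^2 + u, LT = v^2.
f_2 = -uv^2 + uv - u - v, LT = uv^2.
f_3 = u^2v + v^2 - u + v, LT = u^2v.

S(f_1,f_2): lcm = uv^2. S = -u^2 + uv - u - v.
  leading term u^2: no divisor's leading term divides it; move -u^2 to the remainder.
  leading term uv: no divisor's leading term divides it; move uv to the remainder.
  leading term u: no divisor's leading term divides it; move -u to the remainder.
  leading term v: no divisor's leading term divides it; move -v to the remainder.
  remainder -u^2 + uv - u - v ≠ 0; add h_4 = -u^2 + uv - u - v to the basis.

S(f_1,f_3): lcm = u^2v^2. S = -u^3 - v^3 + uv - v^2.
  leading term u^3: subtract (u)·h_4 from -u^3 - v^3 + uv - v^2 → -u^2v - v^3 + u^2 - uv - v^2
  leading term u^2v: subtract (-1)·f_3 from -u^2v - v^3 + u^2 - uv - v^2 → -v^3 + u^2 - uv - u + v
  leading term v^3: subtract (v)·f_1 from -v^3 + u^2 - uv - u + v → u^2 + uv - u + v
  leading term u^2: subtract (-1)·h_4 from u^2 + uv - u + v → -uv + u
  leading term uv: no divisor's leading term divides it; move -uv to the remainder.
  leading term u: no divisor's leading term divides it; move u to the remainder.
  remainder -uv + u ≠ 0; add h_5 = -uv + u to the basis.

S(f_3,h_4): lcm = u^2v. S = uv^2 - uv - u + v.
  leading term uv^2: subtract (-u)·f_1 from uv^2 - uv - u + v → u^2 - uv - u + v
  leading term u^2: subtract (-1)·h_4 from u^2 - uv - u + v → u
  leading term u: no divisor's leading term divides it; move u to the remainder.
  remainder u ≠ 0; add h_6 = u to the basis.

S(f_1,h_5): lcm = uv^2. S = -u^2 + uv.
  leading term u^2: subtract (1)·h_4 from -u^2 + uv → u + v
  leading term u: subtract (1)·h_6 from u + v → v
  leading term v: no divisor's leading term divides it; move v to the remainder.
  remainder v ≠ 0; add h_7 = v to the basis.

The other S-polynomials (S(f_2,f_3), S(f_1,h_4), S(f_2,h_4), S(f_2,h_5), S(f_3,h_5), S(h_4,h_5), S(f_1,h_6), S(f_2,h_6), S(f_3,h_6), S(h_4,h_6), S(h_5,h_6), S(f_1,h_7), S(f_2,h_7), S(f_3,h_7), S(h_4,h_7), S(h_5,h_7), S(h_6,h_7)) all reduce to 0 modulo the current basis, so we have a Gröbner basis.
Inter-reduce: drop elements whose leading term is divisible by another's, tail-reduce, and make monic.
Reduced Gröbner basis: {u, v}.
Label its elements g_1 = u, g_2 = v.

Reduce p = -u^2v - v^3 - u + v modulo G:
  leading term u^2v: subtract (-uv)·g_1 from -u^2v - v^3 - u + v → -v^3 - u + v
  leading term v^3: subtract (-v^2)·g_2 from -v^3 - u + v → -u + v
  leading term u: subtract (-1)·g_1 from -u + v → v
  leading term v: subtract (1)·g_2 from v → 0
  normal form = 0.
Since the normal form is 0, p ∈ I.

-u^2v - v^3 - u + v lies in I (it reduces to 0).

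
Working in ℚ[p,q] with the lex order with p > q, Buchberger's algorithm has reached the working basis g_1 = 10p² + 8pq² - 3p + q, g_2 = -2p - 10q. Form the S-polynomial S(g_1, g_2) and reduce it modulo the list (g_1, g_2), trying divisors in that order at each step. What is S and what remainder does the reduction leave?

lcm(LM(g_1), LM(g_2)) = p².
S = (lcm/LT(g_1))·g_1 − (lcm/LT(g_2))·g_2 = ⅘pq² - 5pq - 3/10p + 1/10q.
Reduce S modulo (g_1, g_2) in that order:
  leading term pq²: subtract (-⅖q²)·g_2 from ⅘pq² - 5pq - 3/10p + 1/10q → -5pq - 3/10p - 4q³ + 1/10q
  leading term pq: subtract (5/2q)·g_2 from -5pq - 3/10p - 4q³ + 1/10q → -3/10p - 4q³ + 25q² + 1/10q
  leading term p: subtract (3/20)·g_2 from -3/10p - 4q³ + 25q² + 1/10q → -4q³ + 25q² + 8/5q
  leading term q³: no divisor's leading term divides it; move -4q³ to the remainder.
  leading term q²: no divisor's leading term divides it; move 25q² to the remainder.
  leading term q: no divisor's leading term divides it; move 8/5q to the remainder.
The remainder -4q³ + 25q² + 8/5q is nonzero, so it would be added as the next basis element.

S(g_1, g_2) = ⅘pq² - 5pq - 3/10p + 1/10q; remainder on division = -4q³ + 25q² + 8/5q.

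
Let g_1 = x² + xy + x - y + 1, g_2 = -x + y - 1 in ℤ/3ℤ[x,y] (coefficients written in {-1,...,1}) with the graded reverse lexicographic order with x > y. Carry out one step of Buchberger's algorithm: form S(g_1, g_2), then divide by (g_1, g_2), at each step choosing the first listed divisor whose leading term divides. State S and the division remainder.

lcm(LM(g_1), LM(g_2)) = x².
S = (lcm/LT(g_1))·g_1 − (lcm/LT(g_2))·g_2 = -xy - y + 1.
Reduce S modulo (g_1, g_2) in that order:
  leading term xy: subtract (y)·g_2 from -xy - y + 1 → -y² + 1
  leading term y²: no divisor's leading term divides it; move -y² to the remainder.
  leading term 1: no divisor's leading term divides it; move 1 to the remainder.
The remainder -y² + 1 is nonzero, so it would be added as the next basis element.

S(g_1, g_2) = -xy - y + 1; remainder on division = -y² + 1.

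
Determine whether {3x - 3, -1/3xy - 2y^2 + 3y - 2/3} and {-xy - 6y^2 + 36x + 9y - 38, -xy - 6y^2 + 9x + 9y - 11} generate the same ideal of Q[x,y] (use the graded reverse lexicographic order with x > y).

Yes, the ideals are equal.

Since reduced Gröbner bases are canonical representatives of ideals under a given ordering, it suffices to compute and compare them.
Buchberger on the first generating set:
f_1 = 3x - 3, LT = x.
f_2 = -1/3xy - 2y^2 + 3y - 2/3, LT = xy.

S(f_1,f_2): lcm = xy. S = -6y^2 + 8y - 2.
  leading term y^2: no divisor's leading term divides it; move -6y^2 to the remainder.
  leading term y: no divisor's leading term divides it; move 8y to the remainder.
  leading term 1: no divisor's leading term divides it; move -2 to the remainder.
  remainder -6y^2 + 8y - 2 ≠ 0; add g_3 = -6y^2 + 8y - 2 to the basis.

S(f_1,g_3): leading monomials are coprime, so the S-polynomial reduces to 0 (Buchberger's first criterion).
S(f_2,g_3): lcm = xy^2. S = 6y^3 + 4/3xy - 9y^2 - 1/3x + 2y.
  leading term y^3: subtract (-y)·g_3 from 6y^3 + 4/3xy - 9y^2 - 1/3x + 2y → 4/3xy - y^2 - 1/3x
  leading term xy: subtract (4/9y)·f_1 from 4/3xy - y^2 - 1/3x → -y^2 - 1/3x + 4/3y
  leading term y^2: subtract (1/6)·g_3 from -y^2 - 1/3x + 4/3y → -1/3x + 1/3
  leading term x: subtract (-1/9)·f_1 from -1/3x + 1/3 → 0
  remainder 0.

Every S-polynomial of the final basis reduces to 0, so we have a Gröbner basis.
Inter-reduce: drop elements whose leading term is divisible by another's, tail-reduce, and make monic.
Reduced Gröbner basis: {y^2 - 4/3y + 1/3, x - 1}.

Buchberger on the second generating set:
h_1 = -xy - 6y^2 + 36x + 9y - 38, LT = xy.
h_2 = -xy - 6y^2 + 9x + 9y - 11, LT = xy.

S(h_1,h_2): lcm = xy. S = -27x + 27.
  leading term x: no divisor's leading term divides it; move -27x to the remainder.
  leading term 1: no divisor's leading term divides it; move 27 to the remainder.
  remainder -27x + 27 ≠ 0; add k_3 = -27x + 27 to the basis.

S(h_1,k_3): lcm = xy. S = 6y^2 - 36x - 8y + 38.
  leading term y^2: no divisor's leading term divides it; move 6y^2 to the remainder.
  leading term x: subtract (4/3)·k_3 from -36x - 8y + 38 → -8y + 2
  leading term y: no divisor's leading term divides it; move -8y to the remainder.
  leading term 1: no divisor's leading term divides it; move 2 to the remainder.
  remainder 6y^2 - 8y + 2 ≠ 0; add k_4 = 6y^2 - 8y + 2 to the basis.

S(h_2,k_3): lcm = xy. S = 6y^2 - 9x - 8y + 11.
  leading term y^2: subtract (1)·k_4 from 6y^2 - 9x - 8y + 11 → -9x + 9
  leading term x: subtract (1/3)·k_3 from -9x + 9 → 0
  remainder 0.

S(h_1,k_4): lcm = xy^2. S = 6y^3 - 104/3xy - 9y^2 - 1/3x + 38y.
  leading term y^3: subtract (y)·k_4 from 6y^3 - 104/3xy - 9y^2 - 1/3x + 38y → -104/3xy - y^2 - 1/3x + 36y
  leading term xy: subtract (104/3)·h_1 from -104/3xy - y^2 - 1/3x + 36y → 207y^2 - 3745/3x - 276y + 3952/3
  leading term y^2: subtract (69/2)·k_4 from 207y^2 - 3745/3x - 276y + 3952/3 → -3745/3x + 3745/3
  leading term x: subtract (3745/81)·k_3 from -3745/3x + 3745/3 → 0
  remainder 0.

S(h_2,k_4): lcm = xy^2. S = 6y^3 - 23/3xy - 9y^2 - 1/3x + 11y.
  leading term y^3: subtract (y)·k_4 from 6y^3 - 23/3xy - 9y^2 - 1/3x + 11y → -23/3xy - y^2 - 1/3x + 9y
  leading term xy: subtract (23/3)·h_1 from -23/3xy - y^2 - 1/3x + 9y → 45y^2 - 829/3x - 60y + 874/3
  leading term y^2: subtract (15/2)·k_4 from 45y^2 - 829/3x - 60y + 874/3 → -829/3x + 829/3
  leading term x: subtract (829/81)·k_3 from -829/3x + 829/3 → 0
  remainder 0.

S(k_3,k_4): leading monomials are coprime, so the S-polynomial reduces to 0 (Buchberger's first criterion).
Every S-polynomial of the final basis reduces to 0, so we have a Gröbner basis.
Inter-reduce: drop elements whose leading term is divisible by another's, tail-reduce, and make monic.
Reduced Gröbner basis: {y^2 - 4/3y + 1/3, x - 1}.

The two bases agree; hence the ideals are identical.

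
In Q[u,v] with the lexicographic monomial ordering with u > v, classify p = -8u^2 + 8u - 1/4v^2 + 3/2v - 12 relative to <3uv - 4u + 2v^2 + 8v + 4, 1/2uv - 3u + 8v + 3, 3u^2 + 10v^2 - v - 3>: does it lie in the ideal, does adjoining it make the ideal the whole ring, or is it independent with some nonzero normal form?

First compute the reduced Gröbner basis of I by Buchberger's algorithm.
f_1 = 3uv - 4u + 2v^2 + 8v + 4, LT = uv.
f_2 = 1/2uv - 3u + 8v + 3, LT = uv.
f_3 = 3u^2 + 10v^2 - v - 3, LT = u^2.

S(f_1,f_2): lcm = uv. S = 14/3u + 2/3v^2 - 40/3v - 14/3.
  reduce S modulo (f_1, f_2, f_3):
  remainder 14/3u + 2/3v^2 - 40/3v - 14/3 ≠ 0; add h_4 = 14/3u + 2/3v^2 - 40/3v - 14/3 to the basis.

S(f_1,f_3): lcm = u^2v. S = -4/3u^2 + 2/3uv^2 + 8/3uv + 4/3u - 10/3v^3 + 1/3v^2 + v.
  reduce S modulo (f_1, f_2, f_3, h_4):
  remainder -34/9v^3 - 5/21v^2 + 475/63v ≠ 0; add h_5 = -34/9v^3 - 5/21v^2 + 475/63v to the basis.

S(f_2,f_3): lcm = u^2v. S = -6u^2 + 16uv + 6u - 10/3v^3 + 1/3v^2 + v.
  reduce S modulo (f_1, f_2, f_3, h_4, h_5):
  remainder 2132/357v^2 + 9916/357v ≠ 0; add h_6 = 2132/357v^2 + 9916/357v to the basis.

S(f_1,h_4): lcm = uv. S = -4/3u - 1/7v^3 + 74/21v^2 + 11/3v + 4/3.
  reduce S modulo (f_1, f_2, f_3, h_4, h_5, h_6):
  remainder -66207/3731v ≠ 0; add h_7 = -66207/3731v to the basis.

The other S-polynomials (S(f_2,h_4), S(f_3,h_4), S(f_1,h_5), S(f_2,h_5), S(f_3,h_5), S(h_4,h_5), S(f_1,h_6), S(f_2,h_6), S(f_3,h_6), S(h_4,h_6), S(h_5,h_6), S(f_1,h_7), S(f_2,h_7), S(f_3,h_7), S(h_4,h_7), S(h_5,h_7), S(h_6,h_7)) all reduce to 0 modulo the current basis, so we have a Gröbner basis.
Inter-reduce: drop elements whose leading term is divisible by another's, tail-reduce, and make monic.
Reduced Gröbner basis: {u - 1, v}.
Label its elements g_1 = u - 1, g_2 = v.

Reduce p = -8u^2 + 8u - 1/4v^2 + 3/2v - 12 modulo G:
  leading term u^2: subtract (-8u)·g_1 from -8u^2 + 8u - 1/4v^2 + 3/2v - 12 → -1/4v^2 + 3/2v - 12
  leading term v^2: subtract (-1/4v)·g_2 from -1/4v^2 + 3/2v - 12 → 3/2v - 12
  leading term v: subtract (3/2)·g_2 from 3/2v - 12 → -12
  leading term 1: no divisor's leading term divides it; move -12 to the remainder.
  normal form = -12.
The normal form is nonzero, so p ∉ I. Since p minus its normal form lies in I, I + (p) = I + (r) where r = -12; decide whether this ideal is the whole ring.
Here r = -12 is a nonzero constant, hence a unit: 1 ∈ I + (p), the Gröbner basis of I + (p) is {1}, and the enlarged system has no common solution — adjoining p is inconsistent.

Adjoining -8u^2 + 8u - 1/4v^2 + 3/2v - 12 makes the ideal the whole ring: the system is inconsistent.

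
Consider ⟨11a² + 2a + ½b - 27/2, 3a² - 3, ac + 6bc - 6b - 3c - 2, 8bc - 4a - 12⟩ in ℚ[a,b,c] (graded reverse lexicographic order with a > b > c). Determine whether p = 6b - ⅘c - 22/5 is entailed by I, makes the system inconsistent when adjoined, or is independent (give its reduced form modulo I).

First compute the reduced Gröbner basis of I by Buchberger's algorithm.
f_1 = 11a² + 2a + ½b - 27/2, LT = a².
f_2 = 3a² - 3, LT = a².
f_3 = ac + 6bc - 6b - 3c - 2, LT = ac.
f_4 = 8bc - 4a - 12, LT = bc.

S(f_1,f_2): lcm = a². S = 2/11a + 1/22b - 5/22.
  leading term a: no divisor's leading term divides it; move 2/11a to the remainder.
  leading term b: no divisor's leading term divides it; move 1/22b to the remainder.
  leading term 1: no divisor's leading term divides it; move -5/22 to the remainder.
  remainder 2/11a + 1/22b - 5/22 ≠ 0; add h_5 = 2/11a + 1/22b - 5/22 to the basis.

S(f_1,f_3): lcm = a²c. S = -6abc + 6ab + 35/11ac + 1/22bc + 2a - 27/22c.
  leading term abc: subtract (-6b)·f_3 from -6abc + 6ab + 35/11ac + 1/22bc + 2a - 27/22c → 36b²c + 6ab - 36b² + 35/11ac - 395/22bc + 2a - 12b - 27/22c
  leading term b²c: subtract (9/2b)·f_4 from 36b²c + 6ab - 36b² + 35/11ac - 395/22bc + 2a - 12b - 27/22c → 24ab - 36b² + 35/11ac - 395/22bc + 2a + 42b - 27/22c
  leading term ab: subtract (132b)·h_5 from 24ab - 36b² + 35/11ac - 395/22bc + 2a + 42b - 27/22c → -42b² + 35/11ac - 395/22bc + 2a + 72b - 27/22c
  leading term b²: no divisor's leading term divides it; move -42b² to the remainder.
  leading term ac: subtract (35/11)·f_3 from 35/11ac - 395/22bc + 2a + 72b - 27/22c → -815/22bc + 2a + 1002/11b + 183/22c + 70/11
  leading term bc: subtract (-815/176)·f_4 from -815/22bc + 2a + 1002/11b + 183/22c + 70/11 → -727/44a + 1002/11b + 183/22c - 2165/44
  leading term a: subtract (-727/8)·h_5 from -727/44a + 1002/11b + 183/22c - 2165/44 → 16759/176b + 183/22c - 12295/176
  leading term b: no divisor's leading term divides it; move 16759/176b to the remainder.
  leading term c: no divisor's leading term divides it; move 183/22c to the remainder.
  leading term 1: no divisor's leading term divides it; move -12295/176 to the remainder.
  remainder -42b² + 16759/176b + 183/22c - 12295/176 ≠ 0; add h_6 = -42b² + 16759/176b + 183/22c - 12295/176 to the basis.

S(f_2,f_3): lcm = a²c. S = -6abc + 6ab + 3ac + 2a - c.
  leading term abc: subtract (-6b)·f_3 from -6abc + 6ab + 3ac + 2a - c → 36b²c + 6ab - 36b² + 3ac - 18bc + 2a - 12b - c
  leading term b²c: subtract (9/2b)·f_4 from 36b²c + 6ab - 36b² + 3ac - 18bc + 2a - 12b - c → 24ab - 36b² + 3ac - 18bc + 2a + 42b - c
  leading term ab: subtract (132b)·h_5 from 24ab - 36b² + 3ac - 18bc + 2a + 42b - c → -42b² + 3ac - 18bc + 2a + 72b - c
  leading term b²: subtract (1)·h_6 from -42b² + 3ac - 18bc + 2a + 72b - c → 3ac - 18bc + 2a - 4087/176b - 205/22c + 12295/176
  leading term ac: subtract (3)·f_3 from 3ac - 18bc + 2a - 4087/176b - 205/22c + 12295/176 → -36bc + 2a - 919/176b - 7/22c + 13351/176
  leading term bc: subtract (-9/2)·f_4 from -36bc + 2a - 919/176b - 7/22c + 13351/176 → -16a - 919/176b - 7/22c + 3847/176
  leading term a: subtract (-88)·h_5 from -16a - 919/176b - 7/22c + 3847/176 → -215/176b - 7/22c + 327/176
  leading term b: no divisor's leading term divides it; move -215/176b to the remainder.
  leading term c: no divisor's leading term divides it; move -7/22c to the remainder.
  leading term 1: no divisor's leading term divides it; move 327/176 to the remainder.
  remainder -215/176b - 7/22c + 327/176 ≠ 0; add h_7 = -215/176b - 7/22c + 327/176 to the basis.

S(f_3,f_4): lcm = abc. S = 6b²c + ½a² - 6b² - 3bc + 3/2a - 2b.
  leading term b²c: subtract (¾b)·f_4 from 6b²c + ½a² - 6b² - 3bc + 3/2a - 2b → ½a² + 3ab - 6b² - 3bc + 3/2a + 7b
  leading term a²: subtract (1/22)·f_1 from ½a² + 3ab - 6b² - 3bc + 3/2a + 7b → 3ab - 6b² - 3bc + 31/22a + 307/44b + 27/44
  leading term ab: subtract (33/2b)·h_5 from 3ab - 6b² - 3bc + 31/22a + 307/44b + 27/44 → -27/4b² - 3bc + 31/22a + 118/11b + 27/44
  leading term b²: subtract (9/56)·h_6 from -27/4b² - 3bc + 31/22a + 118/11b + 27/44 → -3bc + 31/22a - 45103/9856b - 1647/1232c + 116703/9856
  leading term bc: subtract (-⅜)·f_4 from -3bc + 31/22a - 45103/9856b - 1647/1232c + 116703/9856 → -1/11a - 45103/9856b - 1647/1232c + 72351/9856
  leading term a: subtract (-½)·h_5 from -1/11a - 45103/9856b - 1647/1232c + 72351/9856 → -44879/9856b - 1647/1232c + 71231/9856
  leading term b: subtract (44879/12040)·h_7 from -44879/9856b - 1647/1232c + 71231/9856 → -227/1505c + 454/1505
  leading term c: no divisor's leading term divides it; move -227/1505c to the remainder.
  leading term 1: no divisor's leading term divides it; move 454/1505 to the remainder.
  remainder -227/1505c + 454/1505 ≠ 0; add h_8 = -227/1505c + 454/1505 to the basis.

The other S-polynomials (S(f_1,f_4), S(f_2,f_4), S(f_1,h_5), S(f_2,h_5), S(f_3,h_5), S(f_4,h_5), S(f_1,h_6), S(f_2,h_6), S(f_3,h_6), S(f_4,h_6), S(h_5,h_6), S(f_1,h_7), S(f_2,h_7), S(f_3,h_7), S(f_4,h_7), S(h_5,h_7), S(h_6,h_7), S(f_1,h_8), S(f_2,h_8), S(f_3,h_8), S(f_4,h_8), S(h_5,h_8), S(h_6,h_8), S(h_7,h_8)) all reduce to 0 modulo the current basis, so we have a Gröbner basis.
Inter-reduce: drop elements whose leading term is divisible by another's, tail-reduce, and make monic.
Reduced Gröbner basis: {a - 1, b - 1, c - 2}.
Label its elements g_1 = a - 1, g_2 = b - 1, g_3 = c - 2.

Reduce p = 6b - ⅘c - 22/5 modulo G:
  leading term b: subtract (6)·g_2 from 6b - ⅘c - 22/5 → -⅘c + 8/5
  leading term c: subtract (-⅘)·g_3 from -⅘c + 8/5 → 0
  normal form = 0.
Since the normal form is 0, p ∈ I.

6b - ⅘c - 22/5 lies in I (it reduces to 0).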